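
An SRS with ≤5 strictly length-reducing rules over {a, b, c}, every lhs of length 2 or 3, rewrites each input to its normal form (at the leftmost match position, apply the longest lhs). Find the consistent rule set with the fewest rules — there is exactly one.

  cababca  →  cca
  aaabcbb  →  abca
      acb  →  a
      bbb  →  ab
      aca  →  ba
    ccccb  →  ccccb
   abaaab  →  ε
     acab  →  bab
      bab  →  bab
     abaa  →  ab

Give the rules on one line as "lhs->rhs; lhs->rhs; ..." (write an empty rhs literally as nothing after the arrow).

aa->; aba->ab; ac->b; bb->a

  | cababca => cabbca => caaca => cca
  | aaabcbb => abcbb => abca
  | acb => bb => a
  | bbb => ab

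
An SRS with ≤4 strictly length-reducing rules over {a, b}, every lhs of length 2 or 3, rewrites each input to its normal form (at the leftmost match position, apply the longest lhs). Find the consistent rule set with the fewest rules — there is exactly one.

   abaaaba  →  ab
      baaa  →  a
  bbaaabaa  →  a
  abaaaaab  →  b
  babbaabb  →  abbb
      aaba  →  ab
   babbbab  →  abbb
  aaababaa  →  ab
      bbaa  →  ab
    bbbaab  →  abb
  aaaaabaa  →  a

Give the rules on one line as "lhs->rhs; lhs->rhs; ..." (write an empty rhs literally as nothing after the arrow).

aa->b; ba->b; baa->; bba->ab

  | abaaaba => aaba => bba => ab
  | baaa => a
  | bbaaabaa => abaabaa => abaa => a
  | abaaaaab => aaaab => baab => b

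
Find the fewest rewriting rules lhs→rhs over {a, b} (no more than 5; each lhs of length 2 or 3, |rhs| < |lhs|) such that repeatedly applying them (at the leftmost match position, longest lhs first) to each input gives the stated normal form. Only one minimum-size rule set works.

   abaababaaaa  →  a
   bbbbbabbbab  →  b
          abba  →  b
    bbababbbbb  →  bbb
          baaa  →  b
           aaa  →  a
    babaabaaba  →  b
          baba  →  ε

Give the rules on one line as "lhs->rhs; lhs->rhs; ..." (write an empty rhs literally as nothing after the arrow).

  | abaababaaaa => aababaaaa => babaaaa => aaaaa => aaa => a
  | bbbbbabbbab => bbbbabbab => bbbabab => bbaab => bbab => ba => b
  | abba => ba => b
  | bbababbbbb => baabbbbb => babbbbb => abbbb => bbb

aa->; ab->; ba->b; bab->a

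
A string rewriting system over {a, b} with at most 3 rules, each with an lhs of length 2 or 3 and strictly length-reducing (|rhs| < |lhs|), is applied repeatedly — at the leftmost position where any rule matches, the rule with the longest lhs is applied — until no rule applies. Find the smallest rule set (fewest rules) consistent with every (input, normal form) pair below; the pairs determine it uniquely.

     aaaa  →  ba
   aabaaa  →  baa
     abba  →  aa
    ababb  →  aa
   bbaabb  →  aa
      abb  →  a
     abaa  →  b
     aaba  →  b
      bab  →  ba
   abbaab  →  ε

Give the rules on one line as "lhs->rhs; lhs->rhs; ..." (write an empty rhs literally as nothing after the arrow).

aaa->b; ab->a; bb->

  | aaaa => ba
  | aabaaa => aaaaa => baa
  | abba => aba => aa
  | ababb => aabb => aab => aa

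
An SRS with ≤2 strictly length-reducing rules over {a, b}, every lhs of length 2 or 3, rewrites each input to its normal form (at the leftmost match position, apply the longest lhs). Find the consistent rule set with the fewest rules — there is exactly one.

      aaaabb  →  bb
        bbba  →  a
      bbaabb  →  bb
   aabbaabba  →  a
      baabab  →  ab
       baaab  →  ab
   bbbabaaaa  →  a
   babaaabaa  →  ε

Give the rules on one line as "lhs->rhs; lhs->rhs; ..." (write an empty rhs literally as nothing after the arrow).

  | aaaabb => aabb => bb
  | bbba => bba => ba => a
  | bbaabb => baabb => aabb => bb
  | aabbaabba => bbaabba => baabba => aabba => bba => ba => a

aa->; ba->a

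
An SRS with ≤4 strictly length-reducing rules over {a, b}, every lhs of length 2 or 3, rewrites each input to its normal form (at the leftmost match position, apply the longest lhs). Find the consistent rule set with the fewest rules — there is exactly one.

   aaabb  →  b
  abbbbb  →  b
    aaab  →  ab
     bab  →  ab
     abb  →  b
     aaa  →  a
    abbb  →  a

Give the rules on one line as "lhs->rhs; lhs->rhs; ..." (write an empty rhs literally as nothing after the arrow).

aa->b; ba->a; bb->a

  | aaabb => babb => abb => aa => b
  | abbbbb => aabbb => bbbb => abb => aa => b
  | aaab => bab => ab
  | bab => ab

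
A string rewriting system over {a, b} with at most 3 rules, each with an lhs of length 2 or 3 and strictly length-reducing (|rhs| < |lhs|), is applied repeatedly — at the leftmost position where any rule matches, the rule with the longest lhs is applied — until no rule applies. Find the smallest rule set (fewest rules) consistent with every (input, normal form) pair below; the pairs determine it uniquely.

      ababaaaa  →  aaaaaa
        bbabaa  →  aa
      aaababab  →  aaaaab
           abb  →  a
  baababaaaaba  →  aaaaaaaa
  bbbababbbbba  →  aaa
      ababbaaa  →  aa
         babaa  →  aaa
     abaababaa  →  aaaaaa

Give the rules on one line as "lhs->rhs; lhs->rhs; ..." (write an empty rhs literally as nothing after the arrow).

  | ababaaaa => aabaaaa => aaaaaa
  | bbabaa => bbbaa => baa => aa
  | aaababab => aaaabab => aaaaab
  | abb => a

ba->a; bb->; bba->bb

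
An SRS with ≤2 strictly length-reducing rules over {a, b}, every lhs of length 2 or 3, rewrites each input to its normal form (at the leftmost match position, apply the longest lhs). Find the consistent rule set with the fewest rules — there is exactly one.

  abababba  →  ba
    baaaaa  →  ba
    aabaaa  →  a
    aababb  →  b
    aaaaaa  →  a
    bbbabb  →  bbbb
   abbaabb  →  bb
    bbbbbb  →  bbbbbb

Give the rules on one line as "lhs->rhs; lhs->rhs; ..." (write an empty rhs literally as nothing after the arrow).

aa->a; ab->

  | abababba => ababba => abba => ba
  | baaaaa => baaaa => baaa => baa => ba
  | aabaaa => abaaa => aaa => aa => a
  | aababb => ababb => abb => b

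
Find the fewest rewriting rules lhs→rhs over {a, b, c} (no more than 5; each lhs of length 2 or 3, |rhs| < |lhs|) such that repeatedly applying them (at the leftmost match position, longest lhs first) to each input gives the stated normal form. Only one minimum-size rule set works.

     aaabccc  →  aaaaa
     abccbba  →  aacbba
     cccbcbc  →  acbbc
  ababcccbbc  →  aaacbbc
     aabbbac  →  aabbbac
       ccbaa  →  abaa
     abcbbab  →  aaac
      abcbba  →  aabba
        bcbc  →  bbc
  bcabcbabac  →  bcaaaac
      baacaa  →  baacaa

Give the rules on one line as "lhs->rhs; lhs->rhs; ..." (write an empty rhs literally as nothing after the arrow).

abc->aa; bab->cc; bcb->bb; cc->a

  | aaabccc => aaaacc => aaaaa
  | abccbba => aacbba
  | cccbcbc => acbcbc => acbbc
  | ababcccbbc => acccccbbc => aacccbbc => aaacbbc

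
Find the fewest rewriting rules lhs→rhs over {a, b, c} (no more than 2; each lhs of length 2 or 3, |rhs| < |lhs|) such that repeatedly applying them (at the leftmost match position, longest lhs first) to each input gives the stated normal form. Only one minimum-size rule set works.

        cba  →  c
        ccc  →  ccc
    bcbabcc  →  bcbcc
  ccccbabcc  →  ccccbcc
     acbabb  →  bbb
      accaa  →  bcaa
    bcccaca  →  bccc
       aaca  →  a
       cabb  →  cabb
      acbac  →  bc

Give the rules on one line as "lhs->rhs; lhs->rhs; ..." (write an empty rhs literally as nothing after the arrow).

ac->b; ba->

  | cba => c
  | ccc
  | bcbabcc => bcbcc
  | ccccbabcc => ccccbcc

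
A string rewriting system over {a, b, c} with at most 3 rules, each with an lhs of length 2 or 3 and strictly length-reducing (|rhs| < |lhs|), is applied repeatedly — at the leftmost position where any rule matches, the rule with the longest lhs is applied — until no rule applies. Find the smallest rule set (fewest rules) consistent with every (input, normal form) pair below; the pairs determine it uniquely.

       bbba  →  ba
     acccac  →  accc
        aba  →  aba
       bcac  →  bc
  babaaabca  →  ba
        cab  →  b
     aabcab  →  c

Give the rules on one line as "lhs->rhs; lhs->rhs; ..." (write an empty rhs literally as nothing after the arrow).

aa->c; bb->; ca->

  | bbba => ba
  | acccac => accc
  | aba
  | bcac => bc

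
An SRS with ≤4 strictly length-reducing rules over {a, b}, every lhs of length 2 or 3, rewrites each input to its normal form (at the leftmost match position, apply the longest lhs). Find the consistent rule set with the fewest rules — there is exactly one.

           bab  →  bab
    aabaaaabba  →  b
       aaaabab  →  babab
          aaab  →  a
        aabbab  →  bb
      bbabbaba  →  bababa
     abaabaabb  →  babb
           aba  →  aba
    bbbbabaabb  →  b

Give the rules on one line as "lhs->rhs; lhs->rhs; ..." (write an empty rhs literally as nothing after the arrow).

aa->b; aaa->bb; bba->ba; bbb->a

  | bab
  | aabaaaabba => bbaaaabba => baaaabba => bbbabba => aabba => bbba => aa => b
  | aaaabab => bbabab => babab
  | aaab => bbb => a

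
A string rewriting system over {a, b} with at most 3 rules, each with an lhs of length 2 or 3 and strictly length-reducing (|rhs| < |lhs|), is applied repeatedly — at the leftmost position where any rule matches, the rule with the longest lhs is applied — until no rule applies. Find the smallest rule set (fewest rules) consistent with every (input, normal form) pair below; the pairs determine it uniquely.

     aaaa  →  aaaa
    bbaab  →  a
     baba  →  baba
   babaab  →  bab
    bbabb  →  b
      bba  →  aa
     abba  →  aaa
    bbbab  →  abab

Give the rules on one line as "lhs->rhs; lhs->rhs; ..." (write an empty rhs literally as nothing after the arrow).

  | aaaa
  | bbaab => aaab => a
  | baba
  | babaab => bab

aab->; bb->a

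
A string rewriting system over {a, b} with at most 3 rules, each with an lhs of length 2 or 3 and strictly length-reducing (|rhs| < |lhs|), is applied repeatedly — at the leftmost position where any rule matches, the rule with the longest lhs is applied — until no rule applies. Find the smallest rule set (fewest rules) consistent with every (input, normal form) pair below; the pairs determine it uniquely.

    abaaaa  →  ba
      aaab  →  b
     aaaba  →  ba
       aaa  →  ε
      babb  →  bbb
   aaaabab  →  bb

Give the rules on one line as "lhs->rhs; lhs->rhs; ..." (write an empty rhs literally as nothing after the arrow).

  | abaaaa => baaaa => ba
  | aaab => b
  | aaaba => ba
  | aaa => ε

aaa->; ab->b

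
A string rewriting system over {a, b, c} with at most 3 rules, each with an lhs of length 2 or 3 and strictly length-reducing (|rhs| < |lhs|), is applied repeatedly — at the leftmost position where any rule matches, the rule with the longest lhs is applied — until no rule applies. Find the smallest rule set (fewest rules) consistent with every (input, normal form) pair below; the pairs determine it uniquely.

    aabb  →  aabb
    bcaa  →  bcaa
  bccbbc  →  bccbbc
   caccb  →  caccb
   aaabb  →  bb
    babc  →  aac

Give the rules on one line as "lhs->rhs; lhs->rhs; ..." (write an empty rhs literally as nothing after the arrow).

  | aabb
  | bcaa
  | bccbbc
  | caccb

aaa->; bab->aa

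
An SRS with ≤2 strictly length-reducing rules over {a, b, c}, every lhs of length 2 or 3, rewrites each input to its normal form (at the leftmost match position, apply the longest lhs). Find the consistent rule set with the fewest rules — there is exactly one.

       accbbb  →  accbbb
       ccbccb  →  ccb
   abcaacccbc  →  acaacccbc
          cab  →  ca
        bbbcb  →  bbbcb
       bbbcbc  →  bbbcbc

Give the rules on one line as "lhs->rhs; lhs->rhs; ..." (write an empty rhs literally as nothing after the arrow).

  | accbbb
  | ccbccb => ccb
  | abcaacccbc => acaacccbc
  | cab => ca

ab->a; bcc->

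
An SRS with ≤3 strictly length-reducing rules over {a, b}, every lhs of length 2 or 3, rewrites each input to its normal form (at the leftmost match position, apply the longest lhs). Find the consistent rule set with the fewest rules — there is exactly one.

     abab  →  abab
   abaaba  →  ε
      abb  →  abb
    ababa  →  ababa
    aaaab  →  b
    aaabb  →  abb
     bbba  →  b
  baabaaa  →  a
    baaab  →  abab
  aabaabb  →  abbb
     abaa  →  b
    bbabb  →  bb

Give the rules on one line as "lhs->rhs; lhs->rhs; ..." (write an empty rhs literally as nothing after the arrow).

  | abab
  | abaaba => aabba => bba => ε
  | abb
  | ababa

aa->; baa->ab; bba->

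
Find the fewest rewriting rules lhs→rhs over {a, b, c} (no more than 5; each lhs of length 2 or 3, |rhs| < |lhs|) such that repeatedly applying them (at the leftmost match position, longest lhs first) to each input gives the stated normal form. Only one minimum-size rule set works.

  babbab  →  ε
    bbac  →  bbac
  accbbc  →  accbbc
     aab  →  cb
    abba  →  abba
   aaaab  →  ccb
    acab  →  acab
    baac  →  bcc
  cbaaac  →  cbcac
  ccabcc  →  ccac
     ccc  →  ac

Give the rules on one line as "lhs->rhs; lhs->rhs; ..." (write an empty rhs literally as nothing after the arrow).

  | babbab => bab => ε
  | bbac
  | accbbc
  | aab => cb

aa->c; abc->a; bab->; ccc->ac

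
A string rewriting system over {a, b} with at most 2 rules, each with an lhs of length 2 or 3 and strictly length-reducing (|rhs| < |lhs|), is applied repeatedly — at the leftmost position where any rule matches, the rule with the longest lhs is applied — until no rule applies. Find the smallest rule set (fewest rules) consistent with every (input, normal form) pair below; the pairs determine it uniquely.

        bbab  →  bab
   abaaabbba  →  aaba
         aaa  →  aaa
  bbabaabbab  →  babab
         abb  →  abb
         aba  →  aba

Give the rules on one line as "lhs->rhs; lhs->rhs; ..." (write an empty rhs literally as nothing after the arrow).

baa->; bba->ba

  | bbab => bab
  | abaaabbba => aabbba => aabba => aaba
  | aaa
  | bbabaabbab => babaabbab => babbab => babab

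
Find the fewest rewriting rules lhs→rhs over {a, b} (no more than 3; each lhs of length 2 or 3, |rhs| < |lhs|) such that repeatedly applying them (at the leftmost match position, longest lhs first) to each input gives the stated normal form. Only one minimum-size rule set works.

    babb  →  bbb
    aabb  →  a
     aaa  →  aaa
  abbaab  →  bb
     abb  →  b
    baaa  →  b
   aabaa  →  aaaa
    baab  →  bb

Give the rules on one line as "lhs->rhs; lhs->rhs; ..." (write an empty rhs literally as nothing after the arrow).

ab->a; abb->b; ba->b

  | babb => bbb
  | aabb => ab => a
  | aaa
  | abbaab => baab => bab => bb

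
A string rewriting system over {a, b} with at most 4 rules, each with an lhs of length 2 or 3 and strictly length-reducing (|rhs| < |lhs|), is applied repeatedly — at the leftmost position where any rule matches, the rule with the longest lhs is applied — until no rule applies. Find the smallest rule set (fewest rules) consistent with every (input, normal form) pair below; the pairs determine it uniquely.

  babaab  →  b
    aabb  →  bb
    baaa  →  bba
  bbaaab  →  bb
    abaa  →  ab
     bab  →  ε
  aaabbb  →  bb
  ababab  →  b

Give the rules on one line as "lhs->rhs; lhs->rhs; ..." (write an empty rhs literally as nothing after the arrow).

aa->; aaa->ba; bab->

  | babaab => aab => b
  | aabb => bb
  | baaa => bba
  | bbaaab => bbbab => bb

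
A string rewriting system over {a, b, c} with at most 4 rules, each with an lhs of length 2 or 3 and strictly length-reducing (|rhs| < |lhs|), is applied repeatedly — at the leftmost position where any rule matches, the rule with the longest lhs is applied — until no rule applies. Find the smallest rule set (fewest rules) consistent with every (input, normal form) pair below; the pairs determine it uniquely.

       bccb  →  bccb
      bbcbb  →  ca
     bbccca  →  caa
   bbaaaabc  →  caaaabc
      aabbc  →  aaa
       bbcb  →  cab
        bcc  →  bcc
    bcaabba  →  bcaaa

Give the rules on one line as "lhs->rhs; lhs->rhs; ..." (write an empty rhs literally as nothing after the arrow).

  | bccb
  | bbcbb => cabb => cac => ca
  | bbccca => cacca => caca => caa
  | bbaaaabc => caaaabc

ac->a; bb->c; bbc->ca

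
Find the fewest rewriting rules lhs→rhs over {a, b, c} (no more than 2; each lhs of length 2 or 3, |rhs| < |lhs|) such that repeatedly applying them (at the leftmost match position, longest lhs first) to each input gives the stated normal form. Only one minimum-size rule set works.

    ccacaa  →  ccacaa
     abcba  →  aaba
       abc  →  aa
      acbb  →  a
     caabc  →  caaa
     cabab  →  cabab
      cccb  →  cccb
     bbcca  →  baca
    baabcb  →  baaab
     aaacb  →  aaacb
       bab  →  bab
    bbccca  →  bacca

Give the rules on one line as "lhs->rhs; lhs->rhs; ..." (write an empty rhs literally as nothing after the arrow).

  | ccacaa
  | abcba => aaba
  | abc => aa
  | acbb => a

bc->a; cbb->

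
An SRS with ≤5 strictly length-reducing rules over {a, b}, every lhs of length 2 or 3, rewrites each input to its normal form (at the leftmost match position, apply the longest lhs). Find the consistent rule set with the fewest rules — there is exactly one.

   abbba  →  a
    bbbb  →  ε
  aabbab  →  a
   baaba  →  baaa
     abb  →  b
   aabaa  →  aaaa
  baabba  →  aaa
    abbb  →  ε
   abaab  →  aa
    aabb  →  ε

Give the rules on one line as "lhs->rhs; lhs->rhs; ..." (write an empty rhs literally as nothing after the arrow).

  | abbba => bba => a
  | bbbb => bb => ε
  | aabbab => abab => aab => a
  | baaba => baaa

ab->; aba->aa; bab->aa; bb->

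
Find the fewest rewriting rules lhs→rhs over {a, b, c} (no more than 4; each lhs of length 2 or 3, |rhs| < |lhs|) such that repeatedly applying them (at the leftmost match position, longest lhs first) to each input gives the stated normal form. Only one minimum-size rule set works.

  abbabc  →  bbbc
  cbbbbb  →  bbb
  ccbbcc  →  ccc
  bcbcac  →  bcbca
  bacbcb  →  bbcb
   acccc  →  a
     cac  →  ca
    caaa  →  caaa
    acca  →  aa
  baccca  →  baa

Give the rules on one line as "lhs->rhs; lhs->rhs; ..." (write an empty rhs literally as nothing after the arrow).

  | abbabc => bbabc => bbbc
  | cbbbbb => bbb
  | ccbbcc => ccc
  | bcbcac => bcbca

ab->b; ac->a; cbb->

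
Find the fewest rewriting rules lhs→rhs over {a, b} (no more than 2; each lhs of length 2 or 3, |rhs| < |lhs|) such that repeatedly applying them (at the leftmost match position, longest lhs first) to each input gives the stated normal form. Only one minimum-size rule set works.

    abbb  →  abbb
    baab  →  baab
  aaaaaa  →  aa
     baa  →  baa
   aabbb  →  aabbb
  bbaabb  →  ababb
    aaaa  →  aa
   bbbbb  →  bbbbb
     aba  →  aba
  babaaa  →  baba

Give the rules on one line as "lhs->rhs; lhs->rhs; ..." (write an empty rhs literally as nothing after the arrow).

  | abbb
  | baab
  | aaaaaa => aaaa => aa
  | baa

aaa->a; bba->ab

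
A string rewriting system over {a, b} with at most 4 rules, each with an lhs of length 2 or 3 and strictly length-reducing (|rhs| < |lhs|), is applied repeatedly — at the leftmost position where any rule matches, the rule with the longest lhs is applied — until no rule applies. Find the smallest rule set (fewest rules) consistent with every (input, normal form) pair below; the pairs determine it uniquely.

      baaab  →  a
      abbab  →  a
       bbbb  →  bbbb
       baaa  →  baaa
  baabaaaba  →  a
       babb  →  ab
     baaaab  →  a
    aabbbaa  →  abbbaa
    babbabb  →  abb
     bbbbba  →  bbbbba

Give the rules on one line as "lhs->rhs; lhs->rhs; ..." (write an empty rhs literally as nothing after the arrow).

  | baaab => baab => bab => a
  | abbab => aba => a
  | bbbb
  | baaa

aab->ab; aba->a; bab->a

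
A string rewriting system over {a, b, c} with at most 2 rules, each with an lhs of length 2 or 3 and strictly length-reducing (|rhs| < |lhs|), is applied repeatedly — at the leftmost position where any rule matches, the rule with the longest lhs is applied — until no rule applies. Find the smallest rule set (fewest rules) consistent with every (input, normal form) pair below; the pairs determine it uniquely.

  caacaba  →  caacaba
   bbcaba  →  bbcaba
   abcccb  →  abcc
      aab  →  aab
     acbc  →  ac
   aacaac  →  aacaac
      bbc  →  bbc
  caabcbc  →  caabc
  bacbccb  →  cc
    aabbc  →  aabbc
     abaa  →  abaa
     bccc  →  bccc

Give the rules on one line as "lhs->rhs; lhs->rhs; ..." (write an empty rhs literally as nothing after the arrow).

bac->cc; cb->

  | caacaba
  | bbcaba
  | abcccb => abcc
  | aab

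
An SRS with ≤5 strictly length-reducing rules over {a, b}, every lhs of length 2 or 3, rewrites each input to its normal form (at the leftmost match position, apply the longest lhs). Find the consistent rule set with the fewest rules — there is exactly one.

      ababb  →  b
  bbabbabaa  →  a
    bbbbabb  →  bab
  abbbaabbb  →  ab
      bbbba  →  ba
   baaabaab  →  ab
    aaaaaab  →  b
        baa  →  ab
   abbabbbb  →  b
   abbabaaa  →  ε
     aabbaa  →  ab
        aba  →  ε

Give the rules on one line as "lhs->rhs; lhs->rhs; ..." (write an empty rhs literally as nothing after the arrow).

  | ababb => aabb => bb => b
  | bbabbabaa => babbabaa => bababaa => baabaa => abbaa => abaa => aaa => a
  | bbbbabb => bbbabb => bbabb => babb => bab
  | abbbaabbb => abbaabbb => abaabbb => aaabbb => abbb => abb => ab

aa->; aba->aa; baa->ab; bb->b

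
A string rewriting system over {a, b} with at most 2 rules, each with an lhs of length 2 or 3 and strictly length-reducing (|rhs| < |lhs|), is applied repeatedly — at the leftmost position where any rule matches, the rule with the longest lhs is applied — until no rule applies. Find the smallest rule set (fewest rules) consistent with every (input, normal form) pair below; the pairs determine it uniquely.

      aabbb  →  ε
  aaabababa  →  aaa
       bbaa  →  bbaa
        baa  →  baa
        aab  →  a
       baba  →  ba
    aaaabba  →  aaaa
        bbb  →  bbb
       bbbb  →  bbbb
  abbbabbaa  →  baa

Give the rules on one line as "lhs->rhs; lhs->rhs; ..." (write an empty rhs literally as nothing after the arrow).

ab->; abb->

  | aabbb => ab => ε
  | aaabababa => aaababa => aaaba => aaa
  | bbaa
  | baa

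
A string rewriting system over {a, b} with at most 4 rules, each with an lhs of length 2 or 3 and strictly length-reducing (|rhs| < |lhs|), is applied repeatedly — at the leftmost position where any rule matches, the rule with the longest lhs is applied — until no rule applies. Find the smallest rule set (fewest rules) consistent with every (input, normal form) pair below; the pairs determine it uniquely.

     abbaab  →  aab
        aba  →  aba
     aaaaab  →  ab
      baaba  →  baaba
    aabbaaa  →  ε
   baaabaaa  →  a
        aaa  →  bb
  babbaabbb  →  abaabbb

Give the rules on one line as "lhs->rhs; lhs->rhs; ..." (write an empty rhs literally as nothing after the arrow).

  | abbaab => aab
  | aba
  | aaaaab => bbaab => ab
  | baaba

aaa->bb; bab->a; bba->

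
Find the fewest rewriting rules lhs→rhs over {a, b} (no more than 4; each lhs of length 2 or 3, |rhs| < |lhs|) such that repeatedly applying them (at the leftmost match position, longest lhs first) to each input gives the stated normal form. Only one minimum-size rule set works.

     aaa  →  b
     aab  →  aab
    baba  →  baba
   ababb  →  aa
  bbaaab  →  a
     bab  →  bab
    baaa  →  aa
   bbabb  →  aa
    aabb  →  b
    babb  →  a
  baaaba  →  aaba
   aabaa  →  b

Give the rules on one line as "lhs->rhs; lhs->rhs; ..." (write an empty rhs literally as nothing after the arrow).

aaa->b; baa->a; bb->a; bba->a

  | aaa => b
  | aab
  | baba
  | ababb => abaa => aa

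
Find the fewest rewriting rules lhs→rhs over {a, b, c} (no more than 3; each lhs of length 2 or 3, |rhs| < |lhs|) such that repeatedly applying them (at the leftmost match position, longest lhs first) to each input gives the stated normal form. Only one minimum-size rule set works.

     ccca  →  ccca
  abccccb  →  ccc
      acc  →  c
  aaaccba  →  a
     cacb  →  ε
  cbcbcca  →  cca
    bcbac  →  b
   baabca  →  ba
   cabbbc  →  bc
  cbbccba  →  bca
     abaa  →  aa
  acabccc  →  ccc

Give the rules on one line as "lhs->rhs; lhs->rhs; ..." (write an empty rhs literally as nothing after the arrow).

  | ccca
  | abccccb => ccccb => ccc
  | acc => c
  | aaaccba => aacba => aba => a

ab->; ac->; cb->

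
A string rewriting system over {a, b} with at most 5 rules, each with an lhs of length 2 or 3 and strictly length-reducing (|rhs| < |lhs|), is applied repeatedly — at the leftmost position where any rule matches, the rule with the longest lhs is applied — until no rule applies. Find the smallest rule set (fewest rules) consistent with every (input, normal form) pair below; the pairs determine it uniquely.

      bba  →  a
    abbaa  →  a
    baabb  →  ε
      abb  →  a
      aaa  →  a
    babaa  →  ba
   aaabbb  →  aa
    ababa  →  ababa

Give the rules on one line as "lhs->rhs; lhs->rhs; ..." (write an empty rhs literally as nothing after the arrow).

aaa->a; baa->; bb->; bbb->a

  | bba => a
  | abbaa => aaa => a
  | baabb => bb => ε
  | abb => a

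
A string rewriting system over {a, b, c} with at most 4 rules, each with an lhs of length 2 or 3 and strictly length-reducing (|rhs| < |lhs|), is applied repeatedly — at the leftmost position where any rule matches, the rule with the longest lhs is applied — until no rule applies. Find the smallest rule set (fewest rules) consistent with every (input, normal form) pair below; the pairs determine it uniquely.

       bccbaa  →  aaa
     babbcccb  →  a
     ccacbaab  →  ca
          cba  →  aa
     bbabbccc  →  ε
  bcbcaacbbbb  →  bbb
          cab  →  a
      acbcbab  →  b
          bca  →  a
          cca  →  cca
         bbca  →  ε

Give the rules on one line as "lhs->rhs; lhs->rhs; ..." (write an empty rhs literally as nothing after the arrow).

  | bccbaa => cbaa => aaa
  | babbcccb => bbcccb => bccb => cb => a
  | ccacbaab => ccaaaab => ccaaab => ccaab => ccab => ccb => ca
  | cba => aa

ab->b; ba->; bc->; cb->a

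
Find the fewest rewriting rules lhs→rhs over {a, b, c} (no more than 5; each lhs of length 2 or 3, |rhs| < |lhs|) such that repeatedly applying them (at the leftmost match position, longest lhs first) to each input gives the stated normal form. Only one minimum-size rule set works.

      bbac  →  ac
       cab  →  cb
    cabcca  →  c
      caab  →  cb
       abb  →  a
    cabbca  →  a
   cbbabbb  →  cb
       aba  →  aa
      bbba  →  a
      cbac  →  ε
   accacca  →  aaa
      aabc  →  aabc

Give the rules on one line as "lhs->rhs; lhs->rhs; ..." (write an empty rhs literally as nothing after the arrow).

  | bbac => ac
  | cab => cb
  | cabcca => cbcca => cba => ca => c
  | caab => cab => cb

ba->a; bb->; ca->c; cc->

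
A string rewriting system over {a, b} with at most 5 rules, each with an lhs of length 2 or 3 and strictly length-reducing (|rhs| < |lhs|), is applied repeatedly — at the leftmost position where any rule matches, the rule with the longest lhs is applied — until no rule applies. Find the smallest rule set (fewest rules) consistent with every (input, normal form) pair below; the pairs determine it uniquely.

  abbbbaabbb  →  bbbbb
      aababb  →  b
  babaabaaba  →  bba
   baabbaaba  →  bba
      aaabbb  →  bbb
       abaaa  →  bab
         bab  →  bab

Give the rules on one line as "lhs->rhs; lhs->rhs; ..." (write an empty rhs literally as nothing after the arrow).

  | abbbbaabbb => bbbaabbb => bbbbb
  | aababb => abb => b
  | babaabaaba => bbaabaaba => bbaaba => bba
  | baabbaaba => bbaaba => bba

aaa->ab; aab->; aba->ba; abb->b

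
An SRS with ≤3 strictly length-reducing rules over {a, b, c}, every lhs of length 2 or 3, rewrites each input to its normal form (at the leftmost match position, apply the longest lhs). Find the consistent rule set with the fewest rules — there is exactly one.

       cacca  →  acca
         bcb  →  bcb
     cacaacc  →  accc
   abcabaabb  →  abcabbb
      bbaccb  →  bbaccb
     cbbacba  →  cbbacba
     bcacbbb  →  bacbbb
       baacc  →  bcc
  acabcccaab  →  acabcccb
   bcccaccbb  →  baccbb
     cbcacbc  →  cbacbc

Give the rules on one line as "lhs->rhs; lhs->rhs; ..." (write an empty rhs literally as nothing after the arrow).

  | cacca => acca
  | bcb
  | cacaacc => acaacc => accc
  | abcabaabb => abcabbb

aa->; cac->ac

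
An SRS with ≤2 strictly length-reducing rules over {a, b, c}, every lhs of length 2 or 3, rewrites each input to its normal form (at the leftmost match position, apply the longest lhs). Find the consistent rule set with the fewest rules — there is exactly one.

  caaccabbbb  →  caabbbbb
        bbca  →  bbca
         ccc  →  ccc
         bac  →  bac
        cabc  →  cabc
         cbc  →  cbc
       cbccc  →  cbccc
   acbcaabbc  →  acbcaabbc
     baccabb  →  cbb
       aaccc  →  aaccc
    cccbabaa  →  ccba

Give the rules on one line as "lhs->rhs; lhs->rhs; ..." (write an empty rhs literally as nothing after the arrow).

  | caaccabbbb => caabbbbb
  | bbca
  | ccc
  | bac

bab->c; cca->b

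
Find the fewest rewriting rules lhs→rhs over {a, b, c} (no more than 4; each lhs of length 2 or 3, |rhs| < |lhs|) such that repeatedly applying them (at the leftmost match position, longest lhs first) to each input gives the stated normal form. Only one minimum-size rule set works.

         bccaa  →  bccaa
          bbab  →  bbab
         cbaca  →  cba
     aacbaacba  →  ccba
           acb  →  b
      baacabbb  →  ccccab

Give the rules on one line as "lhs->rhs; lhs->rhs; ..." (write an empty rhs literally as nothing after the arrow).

  | bccaa
  | bbab
  | cbaca => cba
  | aacbaacba => abaacba => acccba => ccba

abb->ca; ac->; baa->cc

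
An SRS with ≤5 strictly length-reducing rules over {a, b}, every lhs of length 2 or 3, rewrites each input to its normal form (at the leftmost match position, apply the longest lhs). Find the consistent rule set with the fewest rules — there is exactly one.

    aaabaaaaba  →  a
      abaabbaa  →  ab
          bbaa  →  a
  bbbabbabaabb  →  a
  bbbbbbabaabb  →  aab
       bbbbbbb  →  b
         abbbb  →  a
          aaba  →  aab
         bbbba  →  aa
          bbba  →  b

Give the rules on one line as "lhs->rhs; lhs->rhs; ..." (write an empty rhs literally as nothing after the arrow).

aaa->a; ba->b; bb->; bba->aa

  | aaabaaaaba => abaaaaba => abaaaba => abaaba => ababa => abba => aaa => a
  | abaabbaa => ababbaa => abbbaa => abaa => aba => ab
  | bbaa => aaa => a
  | bbbabbabaabb => babbabaabb => bbbabaabb => babaabb => bbaabb => aaabb => abb => a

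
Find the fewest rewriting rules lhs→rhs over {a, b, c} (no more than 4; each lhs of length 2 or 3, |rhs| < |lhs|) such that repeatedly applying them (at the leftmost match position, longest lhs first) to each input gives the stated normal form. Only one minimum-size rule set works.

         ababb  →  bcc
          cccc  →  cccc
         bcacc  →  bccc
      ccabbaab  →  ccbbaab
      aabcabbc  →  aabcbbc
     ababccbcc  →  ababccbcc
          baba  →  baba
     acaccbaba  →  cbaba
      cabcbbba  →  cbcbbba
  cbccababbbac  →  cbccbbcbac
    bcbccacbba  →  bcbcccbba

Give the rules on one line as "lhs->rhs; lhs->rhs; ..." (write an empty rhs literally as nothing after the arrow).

abb->bc; acc->; ca->c

  | ababb => abbc => bcc
  | cccc
  | bcacc => bccc
  | ccabbaab => ccbbaab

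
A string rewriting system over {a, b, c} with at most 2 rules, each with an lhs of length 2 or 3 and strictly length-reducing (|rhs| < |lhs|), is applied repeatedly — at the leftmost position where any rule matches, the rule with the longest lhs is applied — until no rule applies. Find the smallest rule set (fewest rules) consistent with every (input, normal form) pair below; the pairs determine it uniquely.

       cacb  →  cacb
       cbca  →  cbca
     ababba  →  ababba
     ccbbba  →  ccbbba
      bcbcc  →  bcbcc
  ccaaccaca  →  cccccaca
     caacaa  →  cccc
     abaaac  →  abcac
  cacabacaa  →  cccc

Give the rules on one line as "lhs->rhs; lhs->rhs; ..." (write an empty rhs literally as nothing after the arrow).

  | cacb
  | cbca
  | ababba
  | ccbbba

aa->c; cab->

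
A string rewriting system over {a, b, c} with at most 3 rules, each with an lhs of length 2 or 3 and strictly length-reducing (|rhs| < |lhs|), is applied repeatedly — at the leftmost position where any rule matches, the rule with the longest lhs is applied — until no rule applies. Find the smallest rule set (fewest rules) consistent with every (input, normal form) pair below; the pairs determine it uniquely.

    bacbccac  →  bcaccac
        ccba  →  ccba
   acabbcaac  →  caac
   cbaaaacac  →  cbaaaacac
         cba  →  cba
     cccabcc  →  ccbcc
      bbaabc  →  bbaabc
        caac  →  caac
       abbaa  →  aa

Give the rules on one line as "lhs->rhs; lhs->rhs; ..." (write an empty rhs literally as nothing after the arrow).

  | bacbccac => bcaccac
  | ccba
  | acabbcaac => abbcaac => caac
  | cbaaaacac

abb->; acb->ca; cab->b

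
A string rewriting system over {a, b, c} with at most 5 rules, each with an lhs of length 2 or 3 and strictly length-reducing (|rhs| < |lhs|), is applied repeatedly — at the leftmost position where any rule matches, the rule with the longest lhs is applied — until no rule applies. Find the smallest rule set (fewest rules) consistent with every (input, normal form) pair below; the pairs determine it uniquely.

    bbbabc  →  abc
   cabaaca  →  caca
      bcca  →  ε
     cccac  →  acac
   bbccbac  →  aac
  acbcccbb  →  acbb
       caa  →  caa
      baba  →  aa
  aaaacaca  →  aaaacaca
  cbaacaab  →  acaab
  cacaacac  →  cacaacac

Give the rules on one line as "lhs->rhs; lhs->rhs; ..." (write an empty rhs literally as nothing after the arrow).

ba->a; baa->; cba->; cc->a

  | bbbabc => bbabc => babc => abc
  | cabaaca => caca
  | bcca => baa => ε
  | cccac => acac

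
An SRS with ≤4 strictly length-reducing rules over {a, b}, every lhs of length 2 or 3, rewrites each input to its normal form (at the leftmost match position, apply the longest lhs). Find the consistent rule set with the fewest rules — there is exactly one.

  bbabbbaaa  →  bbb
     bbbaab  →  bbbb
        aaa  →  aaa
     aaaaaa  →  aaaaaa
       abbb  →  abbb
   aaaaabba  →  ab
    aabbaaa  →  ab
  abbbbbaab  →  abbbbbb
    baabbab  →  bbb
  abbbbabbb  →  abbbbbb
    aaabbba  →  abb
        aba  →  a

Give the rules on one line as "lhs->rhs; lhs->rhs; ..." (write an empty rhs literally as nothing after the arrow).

  | bbabbbaaa => bbbbaaa => bbbba => bbb
  | bbbaab => bbbb
  | aaa
  | aaaaaa

aab->ab; ba->; baa->b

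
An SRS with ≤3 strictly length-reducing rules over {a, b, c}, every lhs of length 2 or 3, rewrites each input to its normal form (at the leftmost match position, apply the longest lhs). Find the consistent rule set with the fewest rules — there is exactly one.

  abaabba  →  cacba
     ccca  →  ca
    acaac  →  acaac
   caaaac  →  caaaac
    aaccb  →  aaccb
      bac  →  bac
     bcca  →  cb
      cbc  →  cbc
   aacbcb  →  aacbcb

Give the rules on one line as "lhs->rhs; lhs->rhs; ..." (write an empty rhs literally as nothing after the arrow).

  | abaabba => caabba => cacba
  | ccca => cca => ca
  | acaac
  | caaaac

ab->c; bca->cb; cca->ca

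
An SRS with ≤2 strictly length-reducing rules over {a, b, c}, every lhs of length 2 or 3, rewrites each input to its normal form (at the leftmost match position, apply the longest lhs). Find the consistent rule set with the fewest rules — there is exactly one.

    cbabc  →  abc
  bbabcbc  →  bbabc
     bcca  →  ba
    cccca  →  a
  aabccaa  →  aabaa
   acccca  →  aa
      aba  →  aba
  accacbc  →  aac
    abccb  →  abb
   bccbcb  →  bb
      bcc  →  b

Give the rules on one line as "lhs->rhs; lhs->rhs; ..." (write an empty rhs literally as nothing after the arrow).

  | cbabc => abc
  | bbabcbc => bbabc
  | bcca => ba
  | cccca => cca => a

cb->; cc->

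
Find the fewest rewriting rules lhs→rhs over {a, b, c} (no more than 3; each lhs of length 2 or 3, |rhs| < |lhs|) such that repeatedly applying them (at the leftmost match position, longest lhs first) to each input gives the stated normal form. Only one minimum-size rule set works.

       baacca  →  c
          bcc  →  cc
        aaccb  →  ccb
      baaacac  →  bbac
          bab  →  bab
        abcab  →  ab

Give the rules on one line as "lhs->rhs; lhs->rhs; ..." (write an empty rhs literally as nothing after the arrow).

aa->b; bc->c; ca->

  | baacca => bbcca => bcca => cca => c
  | bcc => cc
  | aaccb => bccb => ccb
  | baaacac => bbacac => bbac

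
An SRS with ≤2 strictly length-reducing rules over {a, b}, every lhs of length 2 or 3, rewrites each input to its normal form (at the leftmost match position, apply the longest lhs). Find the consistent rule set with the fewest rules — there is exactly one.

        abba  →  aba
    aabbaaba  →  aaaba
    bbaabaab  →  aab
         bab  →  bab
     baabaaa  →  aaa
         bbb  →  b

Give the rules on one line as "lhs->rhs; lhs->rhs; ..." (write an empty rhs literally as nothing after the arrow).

baa->a; bb->b

  | abba => aba
  | aabbaaba => aabaaba => aaaba
  | bbaabaab => baabaab => abaab => aab
  | bab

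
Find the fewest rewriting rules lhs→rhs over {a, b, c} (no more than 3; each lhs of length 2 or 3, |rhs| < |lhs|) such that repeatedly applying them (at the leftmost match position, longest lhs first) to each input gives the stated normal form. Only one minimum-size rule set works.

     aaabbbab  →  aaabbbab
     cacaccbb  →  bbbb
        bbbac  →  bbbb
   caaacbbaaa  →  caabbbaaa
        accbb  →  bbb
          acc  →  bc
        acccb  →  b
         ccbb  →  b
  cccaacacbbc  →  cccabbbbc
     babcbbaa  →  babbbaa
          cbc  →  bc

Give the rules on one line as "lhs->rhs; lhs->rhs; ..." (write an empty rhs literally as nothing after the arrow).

ac->b; cb->b; ccb->

  | aaabbbab
  | cacaccbb => cbaccbb => baccbb => bbcbb => bbbb
  | bbbac => bbbb
  | caaacbbaaa => caabbbaaa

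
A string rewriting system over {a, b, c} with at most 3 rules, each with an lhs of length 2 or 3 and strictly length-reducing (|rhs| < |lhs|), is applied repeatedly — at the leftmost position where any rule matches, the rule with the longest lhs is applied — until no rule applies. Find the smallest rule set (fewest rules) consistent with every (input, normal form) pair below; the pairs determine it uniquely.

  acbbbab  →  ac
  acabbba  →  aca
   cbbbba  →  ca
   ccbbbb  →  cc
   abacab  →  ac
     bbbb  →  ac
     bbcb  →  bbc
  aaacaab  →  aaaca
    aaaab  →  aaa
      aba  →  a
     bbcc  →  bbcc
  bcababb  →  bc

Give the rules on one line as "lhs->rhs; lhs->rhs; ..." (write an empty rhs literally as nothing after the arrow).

ab->; bbb->ac; cb->c

  | acbbbab => acbbab => acbab => acab => ac
  | acabbba => acbba => acba => aca
  | cbbbba => cbbba => cbba => cba => ca
  | ccbbbb => ccbbb => ccbb => ccb => cc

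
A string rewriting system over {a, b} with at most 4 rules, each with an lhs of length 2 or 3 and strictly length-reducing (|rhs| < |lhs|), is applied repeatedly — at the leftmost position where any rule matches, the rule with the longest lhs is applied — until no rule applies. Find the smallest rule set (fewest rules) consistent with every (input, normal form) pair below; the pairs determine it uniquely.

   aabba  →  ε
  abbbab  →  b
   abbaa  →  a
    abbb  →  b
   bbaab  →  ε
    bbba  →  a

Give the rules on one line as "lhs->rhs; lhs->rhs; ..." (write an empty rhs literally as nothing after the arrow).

aa->; aaa->ab; ba->; bb->a

  | aabba => bba => aa => ε
  | abbbab => aabab => bab => b
  | abbaa => aaaa => aba => a
  | abbb => aab => b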